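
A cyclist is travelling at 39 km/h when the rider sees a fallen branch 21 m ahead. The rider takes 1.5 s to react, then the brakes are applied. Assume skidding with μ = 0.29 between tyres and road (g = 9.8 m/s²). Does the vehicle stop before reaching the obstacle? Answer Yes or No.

39 km/h ÷ 3.6 = 10.8333 m/s.
a = μg = 0.29 × 9.8 = 2.842 m/s².
Reaction distance = 10.8333 × 1.5 = 16.250 m.
Braking distance = v²/(2a) = 117.360 / 5.684 = 20.647 m.
Total stopping distance = 16.250 + 20.647 = 36.897 m, vs 21 m available — it cannot stop in time and overshoots by 36.897 − 21 = 15.897 m.

No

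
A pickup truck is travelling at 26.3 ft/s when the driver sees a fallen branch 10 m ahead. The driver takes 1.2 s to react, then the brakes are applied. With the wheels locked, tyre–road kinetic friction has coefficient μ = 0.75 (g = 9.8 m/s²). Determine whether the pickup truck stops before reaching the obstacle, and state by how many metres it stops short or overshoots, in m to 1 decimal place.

26.3 ft/s × 0.3048 = 8.0162 m/s.
a = μg = 0.75 × 9.8 = 7.350 m/s².
Reaction distance = 8.0162 × 1.2 = 9.619 m.
Braking distance = v²/(2a) = 64.259 / 14.700 = 4.371 m.
Total stopping distance = 9.619 + 4.371 = 13.990 m, vs 10 m available — it cannot stop in time and overshoots by 13.990 − 10 = 3.990 m.

No — it overshoots by 4.0 m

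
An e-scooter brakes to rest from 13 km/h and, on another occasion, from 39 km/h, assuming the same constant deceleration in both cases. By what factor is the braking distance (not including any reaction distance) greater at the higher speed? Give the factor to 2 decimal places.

Braking distance d = v²/(2a), so with a fixed, d ∝ v².
Factor = (39/13)² = 3.0000² = 9.0000.

Factor ≈ 9.00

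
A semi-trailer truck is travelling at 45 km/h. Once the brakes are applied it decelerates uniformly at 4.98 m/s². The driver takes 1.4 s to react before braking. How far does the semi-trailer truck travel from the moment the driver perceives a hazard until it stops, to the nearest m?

45 km/h ÷ 3.6 = 12.5000 m/s.
Reaction distance = v·t_r = 12.5000 × 1.4 = 17.500 m.
Braking distance = v²/(2a) = 12.5000² / (2 × 4.980) = 156.250 / 9.960 = 15.688 m.
Total = 17.500 + 15.688 = 33.188 m.

Total stopping distance ≈ 33 m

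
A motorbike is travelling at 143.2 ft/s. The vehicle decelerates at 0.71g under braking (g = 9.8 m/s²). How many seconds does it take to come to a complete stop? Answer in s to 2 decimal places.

Braking time ≈ 6.27 s

143.2 ft/s × 0.3048 = 43.6474 m/s.
a = 0.71 × 9.8 = 6.958 m/s².
Braking time = v/a = 43.6474 / 6.958 = 6.273 s.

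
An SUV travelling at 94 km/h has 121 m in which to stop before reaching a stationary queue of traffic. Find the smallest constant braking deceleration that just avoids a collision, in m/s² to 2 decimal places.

Required deceleration ≈ 2.82 m/s²

94 km/h ÷ 3.6 = 26.1111 m/s.
v² = 2a·d ⇒ a = v²/(2d) = 26.1111² / (2 × 121.000) = 681.790 / 242.000 = 2.8173 m/s².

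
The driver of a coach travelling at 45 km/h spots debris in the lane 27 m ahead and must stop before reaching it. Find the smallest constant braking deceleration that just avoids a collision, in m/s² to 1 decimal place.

Required deceleration ≈ 2.9 m/s²

45 km/h ÷ 3.6 = 12.5000 m/s.
v² = 2a·d ⇒ a = v²/(2d) = 12.5000² / (2 × 27.000) = 156.250 / 54.000 = 2.8935 m/s².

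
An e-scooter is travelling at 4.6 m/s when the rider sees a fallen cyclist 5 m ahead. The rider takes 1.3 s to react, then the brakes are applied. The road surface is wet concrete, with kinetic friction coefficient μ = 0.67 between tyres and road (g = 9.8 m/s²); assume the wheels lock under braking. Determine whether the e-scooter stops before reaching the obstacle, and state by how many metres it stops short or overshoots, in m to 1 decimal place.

No — it overshoots by 2.6 m

a = μg = 0.67 × 9.8 = 6.566 m/s².
Reaction distance = 4.6000 × 1.3 = 5.980 m.
Braking distance = v²/(2a) = 21.160 / 13.132 = 1.611 m.
Total stopping distance = 5.980 + 1.611 = 7.591 m, vs 5 m available — it cannot stop in time and overshoots by 7.591 − 5 = 2.591 m.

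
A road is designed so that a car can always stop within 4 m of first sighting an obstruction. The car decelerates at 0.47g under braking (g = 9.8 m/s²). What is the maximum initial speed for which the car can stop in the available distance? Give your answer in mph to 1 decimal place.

a = 0.47 × 9.8 = 4.606 m/s².
v²/(2a) = d ⇒ v = √(2 × 4.606 × 4) = √36.85 = 6.0704 m/s.
6.0704 m/s ÷ 0.44704 = 13.579 mph.

Maximum speed ≈ 13.6 mph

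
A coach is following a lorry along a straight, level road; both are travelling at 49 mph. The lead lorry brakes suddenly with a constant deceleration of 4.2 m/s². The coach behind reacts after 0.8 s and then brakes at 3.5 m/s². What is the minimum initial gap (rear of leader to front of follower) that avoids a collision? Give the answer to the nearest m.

Minimum gap ≈ 29 m

49 mph × 0.44704 = 21.9050 m/s.
Leader travels v²/(2a_L) = 479.829 / 8.400 = 57.122 m before stopping.
Follower covers v·t_r = 21.9050 × 0.8 = 17.524 m while reacting, then v²/(2a_F) = 479.829 / 7.000 = 68.547 m while braking, for a total of 17.524 + 68.547 = 86.071 m.
Since a_F ≤ a_L and the follower starts braking later, the follower is never slower than the leader, so the closest approach is when both have stopped.
Minimum gap = 86.071 − 57.122 = 28.949 m.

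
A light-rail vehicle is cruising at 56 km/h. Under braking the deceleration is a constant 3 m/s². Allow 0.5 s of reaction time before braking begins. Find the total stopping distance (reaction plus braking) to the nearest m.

56 km/h ÷ 3.6 = 15.5556 m/s.
Reaction distance = v·t_r = 15.5556 × 0.5 = 7.778 m.
Braking distance = v²/(2a) = 15.5556² / (2 × 3.000) = 241.977 / 6.000 = 40.330 m.
Total = 7.778 + 40.330 = 48.108 m.

Total stopping distance ≈ 48 m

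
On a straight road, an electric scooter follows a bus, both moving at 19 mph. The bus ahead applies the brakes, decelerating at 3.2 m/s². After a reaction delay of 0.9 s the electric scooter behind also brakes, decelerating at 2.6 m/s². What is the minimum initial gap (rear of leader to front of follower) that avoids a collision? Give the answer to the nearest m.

19 mph × 0.44704 = 8.4938 m/s.
Leader travels v²/(2a_L) = 72.145 / 6.400 = 11.273 m before stopping.
Follower covers v·t_r = 8.4938 × 0.9 = 7.644 m while reacting, then v²/(2a_F) = 72.145 / 5.200 = 13.874 m while braking, for a total of 7.644 + 13.874 = 21.518 m.
Since a_F ≤ a_L and the follower starts braking later, the follower is never slower than the leader, so the closest approach is when both have stopped.
Minimum gap = 21.518 − 11.273 = 10.245 m.

Minimum gap ≈ 10 m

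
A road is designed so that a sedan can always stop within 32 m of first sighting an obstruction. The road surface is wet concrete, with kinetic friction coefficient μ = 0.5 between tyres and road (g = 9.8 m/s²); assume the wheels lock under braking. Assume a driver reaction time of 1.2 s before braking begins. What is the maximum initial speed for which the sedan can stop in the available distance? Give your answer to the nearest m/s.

a = μg = 0.5 × 9.8 = 4.900 m/s².
Stopping distance: v·t_r + v²/(2a) = 32 with t_r = 1.2 s and a = 4.900 m/s².
So v² + 11.760 v − 313.60 = 0.
Positive root: v = −a·t_r + √((a·t_r)² + 2a·d) = −5.880 + √(34.574 + 313.60) = 12.7794 m/s.

Maximum speed ≈ 13 m/s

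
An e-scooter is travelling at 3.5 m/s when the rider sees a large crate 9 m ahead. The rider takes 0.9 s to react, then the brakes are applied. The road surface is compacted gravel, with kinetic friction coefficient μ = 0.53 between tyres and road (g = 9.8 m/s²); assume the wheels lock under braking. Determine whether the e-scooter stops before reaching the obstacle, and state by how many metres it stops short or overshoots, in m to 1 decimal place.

a = μg = 0.53 × 9.8 = 5.194 m/s².
Reaction distance = 3.5000 × 0.9 = 3.150 m.
Braking distance = v²/(2a) = 12.250 / 10.388 = 1.179 m.
Total stopping distance = 3.150 + 1.179 = 4.329 m, vs 9 m available — it stops with 9 − 4.329 = 4.671 m to spare.

Yes — it stops 4.7 m short of the obstacle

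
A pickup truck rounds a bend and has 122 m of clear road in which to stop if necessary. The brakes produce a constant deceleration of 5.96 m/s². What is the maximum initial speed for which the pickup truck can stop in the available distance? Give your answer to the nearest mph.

v²/(2a) = d ⇒ v = √(2 × 5.960 × 122) = √1454.24 = 38.1345 m/s.
38.1345 m/s ÷ 0.44704 = 85.304 mph.

Maximum speed ≈ 85 mph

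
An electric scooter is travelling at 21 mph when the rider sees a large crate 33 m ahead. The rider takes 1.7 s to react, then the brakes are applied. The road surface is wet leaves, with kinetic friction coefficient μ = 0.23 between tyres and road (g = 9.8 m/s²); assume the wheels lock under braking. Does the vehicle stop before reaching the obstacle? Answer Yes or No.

No

21 mph × 0.44704 = 9.3878 m/s.
a = μg = 0.23 × 9.8 = 2.254 m/s².
Reaction distance = 9.3878 × 1.7 = 15.959 m.
Braking distance = v²/(2a) = 88.131 / 4.508 = 19.550 m.
Total stopping distance = 15.959 + 19.550 = 35.509 m, vs 33 m available — it cannot stop in time and overshoots by 35.509 − 33 = 2.509 m.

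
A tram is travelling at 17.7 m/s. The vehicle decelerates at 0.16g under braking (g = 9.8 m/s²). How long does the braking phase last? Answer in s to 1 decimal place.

Braking time ≈ 11.3 s

a = 0.16 × 9.8 = 1.568 m/s².
Braking time = v/a = 17.7000 / 1.568 = 11.288 s.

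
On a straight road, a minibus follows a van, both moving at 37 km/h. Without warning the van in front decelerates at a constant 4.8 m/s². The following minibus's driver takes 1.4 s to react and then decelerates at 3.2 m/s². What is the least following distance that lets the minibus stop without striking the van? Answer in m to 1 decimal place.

Minimum gap ≈ 19.9 m

37 km/h ÷ 3.6 = 10.2778 m/s.
Leader travels v²/(2a_L) = 105.633 / 9.600 = 11.003 m before stopping.
Follower covers v·t_r = 10.2778 × 1.4 = 14.389 m while reacting, then v²/(2a_F) = 105.633 / 6.400 = 16.505 m while braking, for a total of 14.389 + 16.505 = 30.894 m.
Since a_F ≤ a_L and the follower starts braking later, the follower is never slower than the leader, so the closest approach is when both have stopped.
Minimum gap = 30.894 − 11.003 = 19.891 m.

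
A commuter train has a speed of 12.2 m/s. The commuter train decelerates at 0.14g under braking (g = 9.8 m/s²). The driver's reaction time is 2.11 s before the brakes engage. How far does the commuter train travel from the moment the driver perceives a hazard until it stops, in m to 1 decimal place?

Total stopping distance ≈ 80.0 m

a = 0.14 × 9.8 = 1.372 m/s².
Reaction distance = v·t_r = 12.2000 × 2.11 = 25.742 m.
Braking distance = v²/(2a) = 12.2000² / (2 × 1.372) = 148.840 / 2.744 = 54.242 m.
Total = 25.742 + 54.242 = 79.984 m.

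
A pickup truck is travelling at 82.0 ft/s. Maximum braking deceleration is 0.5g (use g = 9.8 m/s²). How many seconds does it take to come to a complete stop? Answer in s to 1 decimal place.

82 ft/s × 0.3048 = 24.9936 m/s.
a = 0.5 × 9.8 = 4.900 m/s².
Braking time = v/a = 24.9936 / 4.900 = 5.101 s.

Braking time ≈ 5.1 s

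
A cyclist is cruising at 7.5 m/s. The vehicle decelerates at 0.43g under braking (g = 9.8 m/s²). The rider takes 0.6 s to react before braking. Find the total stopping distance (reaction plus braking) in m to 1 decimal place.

Total stopping distance ≈ 11.2 m

a = 0.43 × 9.8 = 4.214 m/s².
Reaction distance = v·t_r = 7.5000 × 0.6 = 4.500 m.
Braking distance = v²/(2a) = 7.5000² / (2 × 4.214) = 56.250 / 8.428 = 6.674 m.
Total = 4.500 + 6.674 = 11.174 m.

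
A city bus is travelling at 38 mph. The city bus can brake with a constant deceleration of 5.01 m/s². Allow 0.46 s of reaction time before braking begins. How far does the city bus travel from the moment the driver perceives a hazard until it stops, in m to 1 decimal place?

38 mph × 0.44704 = 16.9875 m/s.
Reaction distance = v·t_r = 16.9875 × 0.46 = 7.814 m.
Braking distance = v²/(2a) = 16.9875² / (2 × 5.010) = 288.575 / 10.020 = 28.800 m.
Total = 7.814 + 28.800 = 36.614 m.

Total stopping distance ≈ 36.6 m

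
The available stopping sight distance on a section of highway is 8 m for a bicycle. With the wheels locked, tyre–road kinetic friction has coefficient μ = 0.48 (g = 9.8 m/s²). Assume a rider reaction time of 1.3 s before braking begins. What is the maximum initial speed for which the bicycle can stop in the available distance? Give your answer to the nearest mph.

a = μg = 0.48 × 9.8 = 4.704 m/s².
Stopping distance: v·t_r + v²/(2a) = 8 with t_r = 1.3 s and a = 4.704 m/s².
So v² + 12.230 v − 75.26 = 0.
Positive root: v = −a·t_r + √((a·t_r)² + 2a·d) = −6.115 + √(37.393 + 75.26) = 4.4988 m/s.
4.4988 m/s ÷ 0.44704 = 10.064 mph.

Maximum speed ≈ 10 mph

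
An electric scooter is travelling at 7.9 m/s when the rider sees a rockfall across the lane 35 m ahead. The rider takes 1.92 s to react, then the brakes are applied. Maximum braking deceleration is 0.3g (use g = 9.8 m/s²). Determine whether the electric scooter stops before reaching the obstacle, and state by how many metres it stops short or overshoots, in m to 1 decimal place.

Yes — it stops 9.2 m short of the obstacle

a = 0.3 × 9.8 = 2.940 m/s².
Reaction distance = 7.9000 × 1.92 = 15.168 m.
Braking distance = v²/(2a) = 62.410 / 5.880 = 10.614 m.
Total stopping distance = 15.168 + 10.614 = 25.782 m, vs 35 m available — it stops with 35 − 25.782 = 9.218 m to spare.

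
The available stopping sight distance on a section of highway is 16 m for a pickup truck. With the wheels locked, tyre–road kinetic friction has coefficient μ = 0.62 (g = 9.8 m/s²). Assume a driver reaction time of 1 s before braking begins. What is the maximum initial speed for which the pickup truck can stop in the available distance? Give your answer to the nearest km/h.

a = μg = 0.62 × 9.8 = 6.076 m/s².
Stopping distance: v·t_r + v²/(2a) = 16 with t_r = 1 s and a = 6.076 m/s².
So v² + 12.152 v − 194.43 = 0.
Positive root: v = −a·t_r + √((a·t_r)² + 2a·d) = −6.076 + √(36.918 + 194.43) = 9.1341 m/s.
9.1341 m/s × 3.6 = 32.883 km/h.

Maximum speed ≈ 33 km/h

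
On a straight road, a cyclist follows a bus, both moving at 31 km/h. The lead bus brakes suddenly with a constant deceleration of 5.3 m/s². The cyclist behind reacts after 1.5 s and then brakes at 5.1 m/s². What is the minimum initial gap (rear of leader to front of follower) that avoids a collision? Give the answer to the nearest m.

Minimum gap ≈ 13 m

31 km/h ÷ 3.6 = 8.6111 m/s.
Leader travels v²/(2a_L) = 74.151 / 10.600 = 6.995 m before stopping.
Follower covers v·t_r = 8.6111 × 1.5 = 12.917 m while reacting, then v²/(2a_F) = 74.151 / 10.200 = 7.270 m while braking, for a total of 12.917 + 7.270 = 20.187 m.
Since a_F ≤ a_L and the follower starts braking later, the follower is never slower than the leader, so the closest approach is when both have stopped.
Minimum gap = 20.187 − 6.995 = 13.192 m.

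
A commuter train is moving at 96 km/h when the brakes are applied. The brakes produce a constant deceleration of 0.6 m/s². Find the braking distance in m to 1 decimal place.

Braking distance ≈ 592.6 m

96 km/h ÷ 3.6 = 26.6667 m/s.
Braking distance = v²/(2a) = 26.6667² / (2 × 0.600) = 711.113 / 1.200 = 592.594 m.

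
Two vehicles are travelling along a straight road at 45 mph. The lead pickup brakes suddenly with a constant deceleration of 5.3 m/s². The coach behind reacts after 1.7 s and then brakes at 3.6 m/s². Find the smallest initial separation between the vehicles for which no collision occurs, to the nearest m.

45 mph × 0.44704 = 20.1168 m/s.
Leader travels v²/(2a_L) = 404.686 / 10.600 = 38.178 m before stopping.
Follower covers v·t_r = 20.1168 × 1.7 = 34.199 m while reacting, then v²/(2a_F) = 404.686 / 7.200 = 56.206 m while braking, for a total of 34.199 + 56.206 = 90.405 m.
Since a_F ≤ a_L and the follower starts braking later, the follower is never slower than the leader, so the closest approach is when both have stopped.
Minimum gap = 90.405 − 38.178 = 52.227 m.

Minimum gap ≈ 52 m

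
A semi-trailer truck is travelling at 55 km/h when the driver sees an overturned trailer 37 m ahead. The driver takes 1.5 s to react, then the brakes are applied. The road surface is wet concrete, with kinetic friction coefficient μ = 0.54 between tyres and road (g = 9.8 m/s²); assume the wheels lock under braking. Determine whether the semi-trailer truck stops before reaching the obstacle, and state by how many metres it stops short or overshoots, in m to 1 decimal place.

55 km/h ÷ 3.6 = 15.2778 m/s.
a = μg = 0.54 × 9.8 = 5.292 m/s².
Reaction distance = 15.2778 × 1.5 = 22.917 m.
Braking distance = v²/(2a) = 233.411 / 10.584 = 22.053 m.
Total stopping distance = 22.917 + 22.053 = 44.970 m, vs 37 m available — it cannot stop in time and overshoots by 44.970 − 37 = 7.970 m.

No — it overshoots by 8.0 m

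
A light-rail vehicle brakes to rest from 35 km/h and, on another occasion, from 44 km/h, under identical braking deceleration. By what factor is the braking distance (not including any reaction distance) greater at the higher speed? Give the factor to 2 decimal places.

Factor ≈ 1.58

Braking distance d = v²/(2a), so with a fixed, d ∝ v².
Factor = (44/35)² = 1.2571² = 1.5803.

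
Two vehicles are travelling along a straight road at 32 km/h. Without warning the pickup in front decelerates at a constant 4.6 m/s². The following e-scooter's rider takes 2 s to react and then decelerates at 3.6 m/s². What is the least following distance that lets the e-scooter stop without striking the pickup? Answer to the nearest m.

Minimum gap ≈ 20 m

32 km/h ÷ 3.6 = 8.8889 m/s.
Leader travels v²/(2a_L) = 79.013 / 9.200 = 8.588 m before stopping.
Follower covers v·t_r = 8.8889 × 2 = 17.778 m while reacting, then v²/(2a_F) = 79.013 / 7.200 = 10.974 m while braking, for a total of 17.778 + 10.974 = 28.752 m.
Since a_F ≤ a_L and the follower starts braking later, the follower is never slower than the leader, so the closest approach is when both have stopped.
Minimum gap = 28.752 − 8.588 = 20.164 m.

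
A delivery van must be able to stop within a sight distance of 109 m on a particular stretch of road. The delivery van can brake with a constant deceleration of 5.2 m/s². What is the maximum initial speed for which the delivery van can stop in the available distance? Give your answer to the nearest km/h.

Maximum speed ≈ 121 km/h

v²/(2a) = d ⇒ v = √(2 × 5.200 × 109) = √1133.60 = 33.6690 m/s.
33.6690 m/s × 3.6 = 121.208 km/h.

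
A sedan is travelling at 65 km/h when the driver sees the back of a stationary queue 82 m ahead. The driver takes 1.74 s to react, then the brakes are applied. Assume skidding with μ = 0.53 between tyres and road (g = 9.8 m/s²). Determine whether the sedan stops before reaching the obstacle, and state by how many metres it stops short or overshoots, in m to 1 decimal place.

65 km/h ÷ 3.6 = 18.0556 m/s.
a = μg = 0.53 × 9.8 = 5.194 m/s².
Reaction distance = 18.0556 × 1.74 = 31.417 m.
Braking distance = v²/(2a) = 326.005 / 10.388 = 31.383 m.
Total stopping distance = 31.417 + 31.383 = 62.800 m, vs 82 m available — it stops with 82 − 62.800 = 19.200 m to spare.

Yes — it stops 19.2 m short of the obstacle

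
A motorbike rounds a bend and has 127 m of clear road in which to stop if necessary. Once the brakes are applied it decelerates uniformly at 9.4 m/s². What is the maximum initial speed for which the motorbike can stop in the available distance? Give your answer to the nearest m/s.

Maximum speed ≈ 49 m/s

v²/(2a) = d ⇒ v = √(2 × 9.400 × 127) = √2387.60 = 48.8631 m/s.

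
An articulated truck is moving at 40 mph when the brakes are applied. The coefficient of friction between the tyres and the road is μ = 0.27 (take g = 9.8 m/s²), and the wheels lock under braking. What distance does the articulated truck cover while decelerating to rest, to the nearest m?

Braking distance ≈ 60 m

40 mph × 0.44704 = 17.8816 m/s.
a = μg = 0.27 × 9.8 = 2.646 m/s².
Braking distance = v²/(2a) = 17.8816² / (2 × 2.646) = 319.752 / 5.292 = 60.422 m.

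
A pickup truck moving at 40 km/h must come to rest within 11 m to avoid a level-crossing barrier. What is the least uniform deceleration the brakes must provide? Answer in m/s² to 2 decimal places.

Required deceleration ≈ 5.61 m/s²

40 km/h ÷ 3.6 = 11.1111 m/s.
v² = 2a·d ⇒ a = v²/(2d) = 11.1111² / (2 × 11.000) = 123.457 / 22.000 = 5.6117 m/s².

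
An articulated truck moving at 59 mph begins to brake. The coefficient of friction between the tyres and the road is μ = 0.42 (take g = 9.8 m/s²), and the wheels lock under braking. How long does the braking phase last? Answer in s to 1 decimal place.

Braking time ≈ 6.4 s

59 mph × 0.44704 = 26.3754 m/s.
a = μg = 0.42 × 9.8 = 4.116 m/s².
Braking time = v/a = 26.3754 / 4.116 = 6.408 s.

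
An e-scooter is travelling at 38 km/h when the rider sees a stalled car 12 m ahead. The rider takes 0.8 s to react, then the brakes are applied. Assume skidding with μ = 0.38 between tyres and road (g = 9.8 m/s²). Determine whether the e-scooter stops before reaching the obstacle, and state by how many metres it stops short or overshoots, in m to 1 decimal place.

No — it overshoots by 11.4 m

38 km/h ÷ 3.6 = 10.5556 m/s.
a = μg = 0.38 × 9.8 = 3.724 m/s².
Reaction distance = 10.5556 × 0.8 = 8.444 m.
Braking distance = v²/(2a) = 111.421 / 7.448 = 14.960 m.
Total stopping distance = 8.444 + 14.960 = 23.404 m, vs 12 m available — it cannot stop in time and overshoots by 23.404 − 12 = 11.404 m.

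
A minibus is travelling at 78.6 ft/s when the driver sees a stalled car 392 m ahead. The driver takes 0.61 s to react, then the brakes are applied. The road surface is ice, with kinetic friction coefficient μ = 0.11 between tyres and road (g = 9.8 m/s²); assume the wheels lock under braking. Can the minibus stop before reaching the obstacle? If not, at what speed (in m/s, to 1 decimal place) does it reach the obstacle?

Yes — it stops about 111.2 m short of the obstacle, so it never reaches it

78.6 ft/s × 0.3048 = 23.9573 m/s.
a = μg = 0.11 × 9.8 = 1.078 m/s².
Reaction distance = 23.9573 × 0.61 = 14.614 m.
Braking distance = v²/(2a) = 573.952 / 2.156 = 266.212 m.
Total stopping distance = 14.614 + 266.212 = 280.826 m, vs 392 m available — it stops with 392 − 280.826 = 111.174 m to spare.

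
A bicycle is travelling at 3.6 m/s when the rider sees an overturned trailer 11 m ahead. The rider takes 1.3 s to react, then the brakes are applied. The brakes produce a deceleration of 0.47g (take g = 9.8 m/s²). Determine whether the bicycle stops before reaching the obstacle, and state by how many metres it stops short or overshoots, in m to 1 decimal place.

a = 0.47 × 9.8 = 4.606 m/s².
Reaction distance = 3.6000 × 1.3 = 4.680 m.
Braking distance = v²/(2a) = 12.960 / 9.212 = 1.407 m.
Total stopping distance = 4.680 + 1.407 = 6.087 m, vs 11 m available — it stops with 11 − 6.087 = 4.913 m to spare.

Yes — it stops 4.9 m short of the obstacle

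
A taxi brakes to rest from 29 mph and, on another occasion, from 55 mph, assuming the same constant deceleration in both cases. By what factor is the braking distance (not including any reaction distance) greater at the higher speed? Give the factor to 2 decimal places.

Factor ≈ 3.60

Braking distance d = v²/(2a), so with a fixed, d ∝ v².
Factor = (55/29)² = 1.8966² = 3.5971.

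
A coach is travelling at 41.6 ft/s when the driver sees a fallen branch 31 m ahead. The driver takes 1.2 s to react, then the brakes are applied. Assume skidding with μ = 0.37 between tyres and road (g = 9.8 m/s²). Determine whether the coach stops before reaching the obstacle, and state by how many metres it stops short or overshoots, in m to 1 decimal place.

No — it overshoots by 6.4 m

41.6 ft/s × 0.3048 = 12.6797 m/s.
a = μg = 0.37 × 9.8 = 3.626 m/s².
Reaction distance = 12.6797 × 1.2 = 15.216 m.
Braking distance = v²/(2a) = 160.775 / 7.252 = 22.170 m.
Total stopping distance = 15.216 + 22.170 = 37.386 m, vs 31 m available — it cannot stop in time and overshoots by 37.386 − 31 = 6.386 m.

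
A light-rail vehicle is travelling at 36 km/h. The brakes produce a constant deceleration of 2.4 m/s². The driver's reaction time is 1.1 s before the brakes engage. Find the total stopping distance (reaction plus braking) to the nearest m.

36 km/h ÷ 3.6 = 10.0000 m/s.
Reaction distance = v·t_r = 10.0000 × 1.1 = 11.000 m.
Braking distance = v²/(2a) = 10.0000² / (2 × 2.400) = 100.000 / 4.800 = 20.833 m.
Total = 11.000 + 20.833 = 31.833 m.

Total stopping distance ≈ 32 m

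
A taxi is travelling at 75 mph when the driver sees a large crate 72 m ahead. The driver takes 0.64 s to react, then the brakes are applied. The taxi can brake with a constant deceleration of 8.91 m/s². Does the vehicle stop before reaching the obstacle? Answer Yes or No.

75 mph × 0.44704 = 33.5280 m/s.
Reaction distance = 33.5280 × 0.64 = 21.458 m.
Braking distance = v²/(2a) = 1124.127 / 17.820 = 63.082 m.
Total stopping distance = 21.458 + 63.082 = 84.540 m, vs 72 m available — it cannot stop in time and overshoots by 84.540 − 72 = 12.540 m.

No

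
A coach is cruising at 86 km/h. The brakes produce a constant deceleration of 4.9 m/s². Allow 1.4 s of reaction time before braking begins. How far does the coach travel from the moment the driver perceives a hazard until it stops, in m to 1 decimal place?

86 km/h ÷ 3.6 = 23.8889 m/s.
Reaction distance = v·t_r = 23.8889 × 1.4 = 33.444 m.
Braking distance = v²/(2a) = 23.8889² / (2 × 4.900) = 570.680 / 9.800 = 58.233 m.
Total = 33.444 + 58.233 = 91.677 m.

Total stopping distance ≈ 91.7 m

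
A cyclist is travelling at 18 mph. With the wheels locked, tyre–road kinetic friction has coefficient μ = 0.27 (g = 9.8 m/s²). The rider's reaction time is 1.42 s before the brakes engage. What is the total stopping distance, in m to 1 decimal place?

Total stopping distance ≈ 23.7 m

18 mph × 0.44704 = 8.0467 m/s.
a = μg = 0.27 × 9.8 = 2.646 m/s².
Reaction distance = v·t_r = 8.0467 × 1.42 = 11.426 m.
Braking distance = v²/(2a) = 8.0467² / (2 × 2.646) = 64.749 / 5.292 = 12.235 m.
Total = 11.426 + 12.235 = 23.661 m.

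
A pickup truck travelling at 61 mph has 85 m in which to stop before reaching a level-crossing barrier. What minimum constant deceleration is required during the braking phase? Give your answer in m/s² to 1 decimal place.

61 mph × 0.44704 = 27.2694 m/s.
v² = 2a·d ⇒ a = v²/(2d) = 27.2694² / (2 × 85.000) = 743.620 / 170.000 = 4.3742 m/s².

Required deceleration ≈ 4.4 m/s²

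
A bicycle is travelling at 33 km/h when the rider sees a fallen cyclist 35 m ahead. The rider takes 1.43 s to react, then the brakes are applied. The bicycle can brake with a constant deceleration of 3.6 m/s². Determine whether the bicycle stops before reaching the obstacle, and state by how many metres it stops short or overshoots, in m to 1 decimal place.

33 km/h ÷ 3.6 = 9.1667 m/s.
Reaction distance = 9.1667 × 1.43 = 13.108 m.
Braking distance = v²/(2a) = 84.028 / 7.200 = 11.671 m.
Total stopping distance = 13.108 + 11.671 = 24.779 m, vs 35 m available — it stops with 35 − 24.779 = 10.221 m to spare.

Yes — it stops 10.2 m short of the obstacle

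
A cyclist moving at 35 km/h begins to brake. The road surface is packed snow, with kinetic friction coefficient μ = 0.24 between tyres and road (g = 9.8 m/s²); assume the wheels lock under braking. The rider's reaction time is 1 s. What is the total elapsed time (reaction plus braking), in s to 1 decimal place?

35 km/h ÷ 3.6 = 9.7222 m/s.
a = μg = 0.24 × 9.8 = 2.352 m/s².
Braking time = v/a = 9.7222 / 2.352 = 4.134 s.
Total = 1 + 4.134 = 5.134 s.

Total time ≈ 5.1 s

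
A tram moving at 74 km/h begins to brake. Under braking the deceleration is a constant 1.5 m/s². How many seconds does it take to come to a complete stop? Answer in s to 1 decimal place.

Braking time ≈ 13.7 s

74 km/h ÷ 3.6 = 20.5556 m/s.
Braking time = v/a = 20.5556 / 1.500 = 13.704 s.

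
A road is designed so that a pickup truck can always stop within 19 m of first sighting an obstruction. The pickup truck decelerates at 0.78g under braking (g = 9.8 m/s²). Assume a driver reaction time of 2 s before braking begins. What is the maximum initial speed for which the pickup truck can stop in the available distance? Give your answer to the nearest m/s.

a = 0.78 × 9.8 = 7.644 m/s².
Stopping distance: v·t_r + v²/(2a) = 19 with t_r = 2 s and a = 7.644 m/s².
So v² + 30.576 v − 290.47 = 0.
Positive root: v = −a·t_r + √((a·t_r)² + 2a·d) = −15.288 + √(233.723 + 290.47) = 7.6073 m/s.

Maximum speed ≈ 8 m/s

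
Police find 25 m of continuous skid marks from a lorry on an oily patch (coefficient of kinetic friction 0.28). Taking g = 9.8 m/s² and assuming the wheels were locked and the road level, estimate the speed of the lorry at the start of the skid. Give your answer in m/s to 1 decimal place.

Deceleration a = μg = 0.28 × 9.8 = 2.744 m/s².
v = √(2a·d) = √(2 × 2.744 × 25) = √137.200 = 11.7132 m/s.

Initial speed ≈ 11.7 m/s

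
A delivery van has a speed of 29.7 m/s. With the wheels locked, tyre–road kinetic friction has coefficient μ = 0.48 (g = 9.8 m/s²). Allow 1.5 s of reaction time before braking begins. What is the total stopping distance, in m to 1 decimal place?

a = μg = 0.48 × 9.8 = 4.704 m/s².
Reaction distance = v·t_r = 29.7000 × 1.5 = 44.550 m.
Braking distance = v²/(2a) = 29.7000² / (2 × 4.704) = 882.090 / 9.408 = 93.760 m.
Total = 44.550 + 93.760 = 138.310 m.

Total stopping distance ≈ 138.3 m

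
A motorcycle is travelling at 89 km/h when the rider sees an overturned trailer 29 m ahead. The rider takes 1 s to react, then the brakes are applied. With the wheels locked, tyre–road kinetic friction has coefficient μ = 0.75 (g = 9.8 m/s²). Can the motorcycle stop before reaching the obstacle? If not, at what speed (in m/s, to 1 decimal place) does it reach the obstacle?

No — it strikes the obstacle at 23.4 m/s

89 km/h ÷ 3.6 = 24.7222 m/s.
a = μg = 0.75 × 9.8 = 7.350 m/s².
Reaction distance = 24.7222 × 1 = 24.722 m.
Braking distance needed to stop: v²/(2a) = 611.187 / 14.700 = 41.577 m, so total needed = 24.722 + 41.577 = 66.299 m > 29 m — it cannot stop.
Distance remaining when braking begins: 29 − 24.722 = 4.278 m.
v² = v₀² − 2a·d = 611.187 − 2 × 7.350 × 4.278 = 548.300 m²/s².
v = √548.300 = 23.416 m/s.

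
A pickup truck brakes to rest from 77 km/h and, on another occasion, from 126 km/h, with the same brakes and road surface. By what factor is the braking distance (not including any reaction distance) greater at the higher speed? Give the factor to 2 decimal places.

Braking distance d = v²/(2a), so with a fixed, d ∝ v².
Factor = (126/77)² = 1.6364² = 2.6778.

Factor ≈ 2.68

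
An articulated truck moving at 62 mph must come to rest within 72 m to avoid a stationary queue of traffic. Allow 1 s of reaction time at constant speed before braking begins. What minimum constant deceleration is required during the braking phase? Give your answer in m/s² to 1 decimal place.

Required deceleration ≈ 8.7 m/s²

62 mph × 0.44704 = 27.7165 m/s.
Distance covered during reaction = 27.7165 × 1 = 27.716 m.
Distance available for braking: 72 − 27.716 = 44.284 m.
v² = 2a·d ⇒ a = v²/(2d) = 27.7165² / (2 × 44.284) = 768.204 / 88.568 = 8.6736 m/s².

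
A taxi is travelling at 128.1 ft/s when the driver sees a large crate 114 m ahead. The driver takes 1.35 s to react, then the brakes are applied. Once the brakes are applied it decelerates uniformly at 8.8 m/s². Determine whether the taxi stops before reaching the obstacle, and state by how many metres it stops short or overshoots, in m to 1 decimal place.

128.1 ft/s × 0.3048 = 39.0449 m/s.
Reaction distance = 39.0449 × 1.35 = 52.711 m.
Braking distance = v²/(2a) = 1524.504 / 17.600 = 86.620 m.
Total stopping distance = 52.711 + 86.620 = 139.331 m, vs 114 m available — it cannot stop in time and overshoots by 139.331 − 114 = 25.331 m.

No — it overshoots by 25.3 m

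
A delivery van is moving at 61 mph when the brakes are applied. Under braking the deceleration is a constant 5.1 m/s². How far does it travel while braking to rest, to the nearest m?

Braking distance ≈ 73 m

61 mph × 0.44704 = 27.2694 m/s.
Braking distance = v²/(2a) = 27.2694² / (2 × 5.100) = 743.620 / 10.200 = 72.904 m.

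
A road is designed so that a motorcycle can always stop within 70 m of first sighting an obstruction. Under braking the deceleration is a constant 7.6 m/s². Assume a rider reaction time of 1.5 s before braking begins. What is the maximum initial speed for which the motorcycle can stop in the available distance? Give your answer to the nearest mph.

Maximum speed ≈ 52 mph

Stopping distance: v·t_r + v²/(2a) = 70 with t_r = 1.5 s and a = 7.600 m/s².
So v² + 22.800 v − 1064.00 = 0.
Positive root: v = −a·t_r + √((a·t_r)² + 2a·d) = −11.400 + √(129.960 + 1064.00) = 23.1537 m/s.
23.1537 m/s ÷ 0.44704 = 51.793 mph.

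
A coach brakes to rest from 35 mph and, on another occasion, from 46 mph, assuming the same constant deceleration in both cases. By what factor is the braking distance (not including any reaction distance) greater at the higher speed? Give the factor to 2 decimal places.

Braking distance d = v²/(2a), so with a fixed, d ∝ v².
Factor = (46/35)² = 1.3143² = 1.7274.

Factor ≈ 1.73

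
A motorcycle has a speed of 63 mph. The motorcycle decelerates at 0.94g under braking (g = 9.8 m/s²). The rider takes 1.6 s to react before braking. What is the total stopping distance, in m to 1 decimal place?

63 mph × 0.44704 = 28.1635 m/s.
a = 0.94 × 9.8 = 9.212 m/s².
Reaction distance = v·t_r = 28.1635 × 1.6 = 45.062 m.
Braking distance = v²/(2a) = 28.1635² / (2 × 9.212) = 793.183 / 18.424 = 43.052 m.
Total = 45.062 + 43.052 = 88.114 m.

Total stopping distance ≈ 88.1 m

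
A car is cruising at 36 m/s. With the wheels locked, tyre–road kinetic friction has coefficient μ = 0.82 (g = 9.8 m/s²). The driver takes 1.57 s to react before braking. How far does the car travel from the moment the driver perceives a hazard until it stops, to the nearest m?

Total stopping distance ≈ 137 m

a = μg = 0.82 × 9.8 = 8.036 m/s².
Reaction distance = v·t_r = 36.0000 × 1.57 = 56.520 m.
Braking distance = v²/(2a) = 36.0000² / (2 × 8.036) = 1296.000 / 16.072 = 80.637 m.
Total = 56.520 + 80.637 = 137.157 m.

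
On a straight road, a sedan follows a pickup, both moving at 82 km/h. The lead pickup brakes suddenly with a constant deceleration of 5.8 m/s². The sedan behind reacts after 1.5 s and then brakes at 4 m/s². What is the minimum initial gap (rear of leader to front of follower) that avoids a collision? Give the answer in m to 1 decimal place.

82 km/h ÷ 3.6 = 22.7778 m/s.
Leader travels v²/(2a_L) = 518.828 / 11.600 = 44.727 m before stopping.
Follower covers v·t_r = 22.7778 × 1.5 = 34.167 m while reacting, then v²/(2a_F) = 518.828 / 8.000 = 64.853 m while braking, for a total of 34.167 + 64.853 = 99.020 m.
Since a_F ≤ a_L and the follower starts braking later, the follower is never slower than the leader, so the closest approach is when both have stopped.
Minimum gap = 99.020 − 44.727 = 54.293 m.

Minimum gap ≈ 54.3 m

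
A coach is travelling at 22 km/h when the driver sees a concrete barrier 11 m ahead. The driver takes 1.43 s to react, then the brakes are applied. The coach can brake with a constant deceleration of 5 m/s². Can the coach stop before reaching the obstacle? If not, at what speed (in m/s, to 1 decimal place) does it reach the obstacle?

No — it strikes the obstacle at 3.8 m/s

22 km/h ÷ 3.6 = 6.1111 m/s.
Reaction distance = 6.1111 × 1.43 = 8.739 m.
Braking distance needed to stop: v²/(2a) = 37.346 / 10.000 = 3.735 m, so total needed = 8.739 + 3.735 = 12.474 m > 11 m — it cannot stop.
Distance remaining when braking begins: 11 − 8.739 = 2.261 m.
v² = v₀² − 2a·d = 37.346 − 2 × 5.000 × 2.261 = 14.736 m²/s².
v = √14.736 = 3.839 m/s.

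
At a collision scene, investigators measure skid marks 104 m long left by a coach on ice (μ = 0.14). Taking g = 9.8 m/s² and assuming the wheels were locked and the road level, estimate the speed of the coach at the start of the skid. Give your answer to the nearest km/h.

Deceleration a = μg = 0.14 × 9.8 = 1.372 m/s².
v = √(2a·d) = √(2 × 1.372 × 104) = √285.376 = 16.8931 m/s.
= 16.8931 × 3.6 = 60.815 km/h.

Initial speed ≈ 61 km/h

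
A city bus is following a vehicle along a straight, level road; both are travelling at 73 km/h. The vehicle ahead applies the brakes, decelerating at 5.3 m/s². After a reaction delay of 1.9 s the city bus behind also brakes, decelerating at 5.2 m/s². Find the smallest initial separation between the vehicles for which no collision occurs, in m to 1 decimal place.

Minimum gap ≈ 39.3 m

73 km/h ÷ 3.6 = 20.2778 m/s.
Leader travels v²/(2a_L) = 411.189 / 10.600 = 38.791 m before stopping.
Follower covers v·t_r = 20.2778 × 1.9 = 38.528 m while reacting, then v²/(2a_F) = 411.189 / 10.400 = 39.537 m while braking, for a total of 38.528 + 39.537 = 78.065 m.
Since a_F ≤ a_L and the follower starts braking later, the follower is never slower than the leader, so the closest approach is when both have stopped.
Minimum gap = 78.065 − 38.791 = 39.274 m.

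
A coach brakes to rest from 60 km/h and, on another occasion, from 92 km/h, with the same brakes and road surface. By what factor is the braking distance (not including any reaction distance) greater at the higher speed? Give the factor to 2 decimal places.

Factor ≈ 2.35

Braking distance d = v²/(2a), so with a fixed, d ∝ v².
Factor = (92/60)² = 1.5333² = 2.3510.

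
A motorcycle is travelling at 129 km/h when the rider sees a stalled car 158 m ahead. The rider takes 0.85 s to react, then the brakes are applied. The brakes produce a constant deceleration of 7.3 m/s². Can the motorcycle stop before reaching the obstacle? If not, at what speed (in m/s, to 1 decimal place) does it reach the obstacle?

Yes — it stops about 39.6 m short of the obstacle, so it never reaches it

129 km/h ÷ 3.6 = 35.8333 m/s.
Reaction distance = 35.8333 × 0.85 = 30.458 m.
Braking distance = v²/(2a) = 1284.025 / 14.600 = 87.947 m.
Total stopping distance = 30.458 + 87.947 = 118.405 m, vs 158 m available — it stops with 158 − 118.405 = 39.595 m to spare.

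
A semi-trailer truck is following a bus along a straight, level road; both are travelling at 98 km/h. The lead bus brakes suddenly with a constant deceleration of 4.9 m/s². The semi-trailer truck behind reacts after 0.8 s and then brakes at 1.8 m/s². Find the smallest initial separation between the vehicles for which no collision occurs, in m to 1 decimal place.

Minimum gap ≈ 152.0 m

98 km/h ÷ 3.6 = 27.2222 m/s.
Leader travels v²/(2a_L) = 741.048 / 9.800 = 75.617 m before stopping.
Follower covers v·t_r = 27.2222 × 0.8 = 21.778 m while reacting, then v²/(2a_F) = 741.048 / 3.600 = 205.847 m while braking, for a total of 21.778 + 205.847 = 227.625 m.
Since a_F ≤ a_L and the follower starts braking later, the follower is never slower than the leader, so the closest approach is when both have stopped.
Minimum gap = 227.625 − 75.617 = 152.008 m.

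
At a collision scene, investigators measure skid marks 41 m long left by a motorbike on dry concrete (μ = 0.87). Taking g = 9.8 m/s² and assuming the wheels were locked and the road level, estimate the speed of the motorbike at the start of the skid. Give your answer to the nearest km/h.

Deceleration a = μg = 0.87 × 9.8 = 8.526 m/s².
v = √(2a·d) = √(2 × 8.526 × 41) = √699.132 = 26.4411 m/s.
= 26.4411 × 3.6 = 95.188 km/h.

Initial speed ≈ 95 km/h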